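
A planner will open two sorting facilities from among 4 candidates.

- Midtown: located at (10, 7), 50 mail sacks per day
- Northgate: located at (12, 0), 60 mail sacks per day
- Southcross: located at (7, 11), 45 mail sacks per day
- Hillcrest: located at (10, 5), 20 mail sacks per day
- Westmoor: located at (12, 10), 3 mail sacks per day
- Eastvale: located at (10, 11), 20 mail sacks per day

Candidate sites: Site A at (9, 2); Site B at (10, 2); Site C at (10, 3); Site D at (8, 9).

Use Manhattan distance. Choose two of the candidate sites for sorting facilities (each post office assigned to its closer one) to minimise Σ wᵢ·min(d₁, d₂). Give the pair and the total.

{Site B, Site D}, total 730

Evaluate every pair (each demand assigned to the nearer of the two):
  {Site B, Site D}: total = 730
  {Site C, Site D}: total = 770
  {Site A, Site D}: total = 810
  {Site B, Site C}: total = 1162
  {Site A, Site C}: total = 1222
  {Site A, Site B}: total = 1255
Best pair: {Site B, Site D} with total 730.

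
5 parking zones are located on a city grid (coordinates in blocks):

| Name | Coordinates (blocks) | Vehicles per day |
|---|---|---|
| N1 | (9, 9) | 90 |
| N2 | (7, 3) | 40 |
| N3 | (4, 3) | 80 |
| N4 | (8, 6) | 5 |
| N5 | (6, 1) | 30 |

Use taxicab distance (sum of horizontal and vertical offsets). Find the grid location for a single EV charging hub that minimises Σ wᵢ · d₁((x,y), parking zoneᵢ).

(7, 3)

Manhattan distance separates: Σwᵢ(|x−xᵢ|+|y−yᵢ|) = Σwᵢ|x−xᵢ| + Σwᵢ|y−yᵢ|, so x and y are optimised independently as 1-D weighted medians.
Total weight W = 245; half = 122.5.
x-coordinate, sorted with cumulative weight:
  x=4 (N3, w=80) cum 80
  x=6 (N5, w=30) cum 110
  x=7 (N2, w=40) cum 150  ← median
  x=8 (N4, w=5) cum 155
  x=9 (N1, w=90) cum 245
⇒ x* = 7
y-coordinate, sorted with cumulative weight:
  y=1 (N5, w=30) cum 30
  y=3 (N2, w=40) cum 70
  y=3 (N3, w=80) cum 150  ← median
  y=6 (N4, w=5) cum 155
  y=9 (N1, w=90) cum 245
⇒ y* = 3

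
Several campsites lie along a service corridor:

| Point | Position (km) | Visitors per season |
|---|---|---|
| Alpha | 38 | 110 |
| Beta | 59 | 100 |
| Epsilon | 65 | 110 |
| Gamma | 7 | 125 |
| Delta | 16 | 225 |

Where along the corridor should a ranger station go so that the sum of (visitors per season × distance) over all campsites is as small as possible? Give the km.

x = 16

For a sum of weighted absolute distances on a line, the optimum is the weighted median (not the mean). Total weight W = 670; half-weight = 335.
Sort by position and accumulate weight:
  km 7 (Gamma, w=125) → cum 125
  km 16 (Delta, w=225) → cum 350  ≥ 335 → median here
  km 38 (Alpha, w=110) → cum 460
  km 59 (Beta, w=100) → cum 560
  km 65 (Epsilon, w=110) → cum 670
Optimal location: km 16.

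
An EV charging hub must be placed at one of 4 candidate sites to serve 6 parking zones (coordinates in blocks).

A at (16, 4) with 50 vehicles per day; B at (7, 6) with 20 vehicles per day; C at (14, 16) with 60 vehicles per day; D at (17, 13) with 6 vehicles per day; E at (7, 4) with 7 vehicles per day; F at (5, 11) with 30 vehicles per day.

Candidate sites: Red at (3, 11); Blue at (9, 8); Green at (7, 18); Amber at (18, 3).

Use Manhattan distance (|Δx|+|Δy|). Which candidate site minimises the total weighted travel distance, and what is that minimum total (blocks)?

Total weighted distance at each candidate:
  Red (3, 11): total = 2373
  Blue (9, 8): total = 1740
  Green (7, 18): total = 2388
  Amber (18, 3): total = 2230
Minimum is at Blue with total 1740 blocks.

Blue, total 1740 blocks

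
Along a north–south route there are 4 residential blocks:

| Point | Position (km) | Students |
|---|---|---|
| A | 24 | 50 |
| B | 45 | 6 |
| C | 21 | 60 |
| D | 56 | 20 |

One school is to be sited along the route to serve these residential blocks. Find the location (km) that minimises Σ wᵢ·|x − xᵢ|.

x = 24

For a sum of weighted absolute distances on a line, the optimum is the weighted median (not the mean). Total weight W = 136; half-weight = 68.
Sort by position and accumulate weight:
  km 21 (C, w=60) → cum 60
  km 24 (A, w=50) → cum 110  ≥ 68 → median here
  km 45 (B, w=6) → cum 116
  km 56 (D, w=20) → cum 136
Optimal location: km 24.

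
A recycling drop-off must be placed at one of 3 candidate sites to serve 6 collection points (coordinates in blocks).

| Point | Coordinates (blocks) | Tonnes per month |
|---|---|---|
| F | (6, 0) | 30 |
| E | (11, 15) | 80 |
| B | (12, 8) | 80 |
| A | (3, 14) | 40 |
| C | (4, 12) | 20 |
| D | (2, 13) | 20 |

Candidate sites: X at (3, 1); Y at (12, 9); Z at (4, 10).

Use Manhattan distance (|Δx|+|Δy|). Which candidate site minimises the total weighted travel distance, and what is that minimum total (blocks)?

Total weighted distance at each candidate:
  X (3, 1): total = 4180
  Y (12, 9): total = 2150
  Z (4, 10): total = 2460
Minimum is at Y with total 2150 blocks.

Y, total 2150 blocks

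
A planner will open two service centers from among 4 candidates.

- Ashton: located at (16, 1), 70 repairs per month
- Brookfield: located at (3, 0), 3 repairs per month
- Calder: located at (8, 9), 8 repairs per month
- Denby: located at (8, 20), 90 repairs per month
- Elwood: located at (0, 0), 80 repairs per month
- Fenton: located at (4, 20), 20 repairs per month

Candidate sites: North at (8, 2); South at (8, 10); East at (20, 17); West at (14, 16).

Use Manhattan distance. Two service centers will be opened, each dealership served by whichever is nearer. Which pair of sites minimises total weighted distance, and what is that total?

{North, South}, total 2639

Evaluate every pair (each demand assigned to the nearer of the two):
  {North, South}: total = 2639
  {North, West}: total = 2687
  {North, East}: total = 3237
  {South, East}: total = 3863
  {South, West}: total = 3863
  {East, West}: total = 4955
Best pair: {North, South} with total 2639.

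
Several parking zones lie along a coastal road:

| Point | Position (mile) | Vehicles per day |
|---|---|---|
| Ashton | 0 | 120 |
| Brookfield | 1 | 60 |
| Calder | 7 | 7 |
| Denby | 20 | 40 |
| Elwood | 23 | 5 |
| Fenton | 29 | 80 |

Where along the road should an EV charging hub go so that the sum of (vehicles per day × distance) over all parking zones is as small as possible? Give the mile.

x = 1

For a sum of weighted absolute distances on a line, the optimum is the weighted median (not the mean). Total weight W = 312; half-weight = 156.
Sort by position and accumulate weight:
  mile 0 (Ashton, w=120) → cum 120
  mile 1 (Brookfield, w=60) → cum 180  ≥ 156 → median here
  mile 7 (Calder, w=7) → cum 187
  mile 20 (Denby, w=40) → cum 227
  mile 23 (Elwood, w=5) → cum 232
  mile 29 (Fenton, w=80) → cum 312
Optimal location: mile 1.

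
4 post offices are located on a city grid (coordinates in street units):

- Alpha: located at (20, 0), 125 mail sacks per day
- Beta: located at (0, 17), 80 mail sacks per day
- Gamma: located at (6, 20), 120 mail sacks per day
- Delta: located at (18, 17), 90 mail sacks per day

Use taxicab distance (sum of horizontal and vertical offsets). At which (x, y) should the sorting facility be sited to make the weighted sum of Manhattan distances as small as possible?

(18, 17)

Manhattan distance separates: Σwᵢ(|x−xᵢ|+|y−yᵢ|) = Σwᵢ|x−xᵢ| + Σwᵢ|y−yᵢ|, so x and y are optimised independently as 1-D weighted medians.
Total weight W = 415; half = 207.5.
x-coordinate, sorted with cumulative weight:
  x=0 (Beta, w=80) cum 80
  x=6 (Gamma, w=120) cum 200
  x=18 (Delta, w=90) cum 290  ← median
  x=20 (Alpha, w=125) cum 415
⇒ x* = 18
y-coordinate, sorted with cumulative weight:
  y=0 (Alpha, w=125) cum 125
  y=17 (Beta, w=80) cum 205
  y=17 (Delta, w=90) cum 295  ← median
  y=20 (Gamma, w=120) cum 415
⇒ y* = 17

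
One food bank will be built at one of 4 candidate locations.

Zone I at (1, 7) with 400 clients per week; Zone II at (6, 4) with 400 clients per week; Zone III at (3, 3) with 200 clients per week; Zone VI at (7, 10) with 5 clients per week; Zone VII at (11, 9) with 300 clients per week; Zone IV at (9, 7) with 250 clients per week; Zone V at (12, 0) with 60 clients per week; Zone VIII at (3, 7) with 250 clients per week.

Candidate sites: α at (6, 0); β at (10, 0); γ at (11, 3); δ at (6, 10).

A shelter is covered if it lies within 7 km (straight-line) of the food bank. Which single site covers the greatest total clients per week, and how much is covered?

δ, covering 1605

Coverage radius r = 7 km; a point is covered iff (Δx)²+(Δy)² ≤ 7² = 49.
  α (6, 0): covers {Zone II, Zone III, Zone V} → 660
  β (10, 0): covers {Zone II, Zone V} → 460
  γ (11, 3): covers {Zone II, Zone VII, Zone IV, Zone V} → 1010
  δ (6, 10): covers {Zone I, Zone II, Zone VI, Zone VII, Zone IV, Zone VIII} → 1605
Maximum coverage at δ: 1605 clients per week.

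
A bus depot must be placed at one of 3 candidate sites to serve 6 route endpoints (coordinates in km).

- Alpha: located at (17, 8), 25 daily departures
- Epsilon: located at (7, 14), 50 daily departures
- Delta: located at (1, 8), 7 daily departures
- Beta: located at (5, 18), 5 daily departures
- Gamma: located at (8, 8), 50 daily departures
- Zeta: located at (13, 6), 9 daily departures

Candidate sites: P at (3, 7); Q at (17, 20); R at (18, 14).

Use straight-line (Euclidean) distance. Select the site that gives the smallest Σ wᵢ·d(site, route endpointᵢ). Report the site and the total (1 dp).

P, total 1171.0 km

Total weighted distance at each candidate:
  P (3, 7): total = 1171.0
  Q (17, 20): total = 1965.0
  R (18, 14): total = 1564.3
Minimum is at P with total 1171.0 km.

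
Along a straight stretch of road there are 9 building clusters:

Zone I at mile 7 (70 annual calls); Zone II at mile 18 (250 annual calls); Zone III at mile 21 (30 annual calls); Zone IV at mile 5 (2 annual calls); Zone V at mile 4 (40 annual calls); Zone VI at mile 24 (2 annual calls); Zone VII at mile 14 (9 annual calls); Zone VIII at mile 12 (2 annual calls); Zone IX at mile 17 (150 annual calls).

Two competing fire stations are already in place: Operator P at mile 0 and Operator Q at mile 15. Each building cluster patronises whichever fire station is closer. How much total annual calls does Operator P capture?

The indifferent point is the midpoint (0+15)/2 = 7.5; building clusters left of it (closer to Operator P at 0) go to Operator P, those right go to Operator Q.
  Zone V at 4 (w=40) → Operator P
  Zone IV at 5 (w=2) → Operator P
  Zone I at 7 (w=70) → Operator P
  Zone VIII at 12 (w=2) → Operator Q
  Zone VII at 14 (w=9) → Operator Q
  Zone IX at 17 (w=150) → Operator Q
  Zone II at 18 (w=250) → Operator Q
  Zone III at 21 (w=30) → Operator Q
  Zone VI at 24 (w=2) → Operator Q
Operator P captures 112; Operator Q captures 443.

112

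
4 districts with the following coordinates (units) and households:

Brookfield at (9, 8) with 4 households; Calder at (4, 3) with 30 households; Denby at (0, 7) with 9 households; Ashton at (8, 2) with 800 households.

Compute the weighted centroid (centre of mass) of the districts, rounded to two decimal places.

The minimiser of Σwᵢ‖p−pᵢ‖² is the weighted centroid p* = (Σwᵢpᵢ)/(Σwᵢ).
Σwᵢ = 843.
Σwᵢxᵢ = 4·9 + 30·4 + 9·0 + 800·8 = 6556.
Σwᵢyᵢ = 4·8 + 30·3 + 9·7 + 800·2 = 1785.
x* = 6556/843 = 7.78, y* = 1785/843 = 2.12.

(7.78, 2.12)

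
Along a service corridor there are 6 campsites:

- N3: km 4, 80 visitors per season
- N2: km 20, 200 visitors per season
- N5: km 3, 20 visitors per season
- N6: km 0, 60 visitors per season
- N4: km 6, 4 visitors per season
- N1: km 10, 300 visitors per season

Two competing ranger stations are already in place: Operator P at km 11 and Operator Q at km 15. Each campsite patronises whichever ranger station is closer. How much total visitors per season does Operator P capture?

The indifferent point is the midpoint (11+15)/2 = 13; campsites left of it (closer to Operator P at 11) go to Operator P, those right go to Operator Q.
  N6 at 0 (w=60) → Operator P
  N5 at 3 (w=20) → Operator P
  N3 at 4 (w=80) → Operator P
  N4 at 6 (w=4) → Operator P
  N1 at 10 (w=300) → Operator P
  N2 at 20 (w=200) → Operator Q
Operator P captures 464; Operator Q captures 200.

464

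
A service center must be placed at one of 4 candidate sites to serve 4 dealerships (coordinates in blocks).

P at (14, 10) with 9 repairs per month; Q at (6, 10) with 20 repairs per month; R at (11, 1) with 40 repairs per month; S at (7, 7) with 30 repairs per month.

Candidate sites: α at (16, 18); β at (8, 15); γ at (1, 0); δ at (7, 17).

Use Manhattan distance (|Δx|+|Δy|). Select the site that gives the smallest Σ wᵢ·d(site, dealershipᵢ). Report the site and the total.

β, total 1189 blocks

Total weighted distance at each candidate:
  α (16, 18): total = 1930
  β (8, 15): total = 1189
  γ (1, 0): total = 1337
  δ (7, 17): total = 1386
Minimum is at β with total 1189 blocks.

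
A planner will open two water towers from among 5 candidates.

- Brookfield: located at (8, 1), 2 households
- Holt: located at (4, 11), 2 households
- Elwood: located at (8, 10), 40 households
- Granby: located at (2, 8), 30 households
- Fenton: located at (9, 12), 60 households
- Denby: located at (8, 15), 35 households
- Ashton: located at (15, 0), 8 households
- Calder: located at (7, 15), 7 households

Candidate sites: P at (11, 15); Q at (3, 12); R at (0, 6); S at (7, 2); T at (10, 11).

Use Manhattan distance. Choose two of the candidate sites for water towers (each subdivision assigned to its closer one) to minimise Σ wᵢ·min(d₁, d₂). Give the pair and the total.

Evaluate every pair (each demand assigned to the nearer of the two):
  {R, T}: total = 783
  {Q, T}: total = 805
  {P, T}: total = 867
  {S, T}: total = 925
  {P, Q}: total = 1051
  {P, R}: total = 1069
  {P, S}: total = 1189
  {Q, S}: total = 1207
  {Q, R}: total = 1287
  {R, S}: total = 1883
Best pair: {R, T} with total 783.

{R, T}, total 783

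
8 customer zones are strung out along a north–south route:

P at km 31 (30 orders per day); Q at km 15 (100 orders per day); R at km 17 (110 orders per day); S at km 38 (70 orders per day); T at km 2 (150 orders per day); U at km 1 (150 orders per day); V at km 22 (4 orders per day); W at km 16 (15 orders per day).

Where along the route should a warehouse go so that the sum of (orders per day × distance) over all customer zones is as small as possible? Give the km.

x = 15

For a sum of weighted absolute distances on a line, the optimum is the weighted median (not the mean). Total weight W = 629; half-weight = 314.5.
Sort by position and accumulate weight:
  km 1 (U, w=150) → cum 150
  km 2 (T, w=150) → cum 300
  km 15 (Q, w=100) → cum 400  ≥ 314.5 → median here
  km 16 (W, w=15) → cum 415
  km 17 (R, w=110) → cum 525
  km 22 (V, w=4) → cum 529
  km 31 (P, w=30) → cum 559
  km 38 (S, w=70) → cum 629
Optimal location: km 15.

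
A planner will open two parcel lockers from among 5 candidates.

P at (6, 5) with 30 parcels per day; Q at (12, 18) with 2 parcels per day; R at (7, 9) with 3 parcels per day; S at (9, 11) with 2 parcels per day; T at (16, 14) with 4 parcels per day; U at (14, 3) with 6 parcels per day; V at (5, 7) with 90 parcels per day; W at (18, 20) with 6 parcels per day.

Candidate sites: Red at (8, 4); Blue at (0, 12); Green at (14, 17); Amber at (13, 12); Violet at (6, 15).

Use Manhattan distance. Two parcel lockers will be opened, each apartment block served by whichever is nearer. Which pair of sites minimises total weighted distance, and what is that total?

{Red, Green}, total 774

Evaluate every pair (each demand assigned to the nearer of the two):
  {Red, Green}: total = 774
  {Red, Amber}: total = 812
  {Red, Violet}: total = 868
  {Red, Blue}: total = 970
  {Green, Violet}: total = 1297
  {Amber, Violet}: total = 1313
  {Blue, Violet}: total = 1429
  {Blue, Green}: total = 1492
  {Blue, Amber}: total = 1499
  {Green, Amber}: total = 1755
Best pair: {Red, Green} with total 774.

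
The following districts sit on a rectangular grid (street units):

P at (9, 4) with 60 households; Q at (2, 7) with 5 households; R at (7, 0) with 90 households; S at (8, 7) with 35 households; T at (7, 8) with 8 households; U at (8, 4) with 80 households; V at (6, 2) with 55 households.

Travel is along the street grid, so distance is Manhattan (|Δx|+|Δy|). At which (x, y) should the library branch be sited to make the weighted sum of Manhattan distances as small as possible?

(8, 4)

Manhattan distance separates: Σwᵢ(|x−xᵢ|+|y−yᵢ|) = Σwᵢ|x−xᵢ| + Σwᵢ|y−yᵢ|, so x and y are optimised independently as 1-D weighted medians.
Total weight W = 333; half = 166.5.
x-coordinate, sorted with cumulative weight:
  x=2 (Q, w=5) cum 5
  x=6 (V, w=55) cum 60
  x=7 (R, w=90) cum 150
  x=7 (T, w=8) cum 158
  x=8 (S, w=35) cum 193  ← median
  x=8 (U, w=80) cum 273
  x=9 (P, w=60) cum 333
⇒ x* = 8
y-coordinate, sorted with cumulative weight:
  y=0 (R, w=90) cum 90
  y=2 (V, w=55) cum 145
  y=4 (P, w=60) cum 205  ← median
  y=4 (U, w=80) cum 285
  y=7 (Q, w=5) cum 290
  y=7 (S, w=35) cum 325
  y=8 (T, w=8) cum 333
⇒ y* = 4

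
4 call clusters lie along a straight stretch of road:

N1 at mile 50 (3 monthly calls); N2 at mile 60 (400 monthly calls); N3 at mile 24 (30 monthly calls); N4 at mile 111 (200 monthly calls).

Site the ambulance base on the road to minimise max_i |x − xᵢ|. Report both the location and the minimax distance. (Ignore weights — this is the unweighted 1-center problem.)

The 1-center on a line is the midpoint of the two extreme points: leftmost at 24, rightmost at 111.
Optimal location = (24 + 111)/2 = 67.5; maximum distance = (111 − 24)/2 = 43.5.

location 67.5, max distance 43.5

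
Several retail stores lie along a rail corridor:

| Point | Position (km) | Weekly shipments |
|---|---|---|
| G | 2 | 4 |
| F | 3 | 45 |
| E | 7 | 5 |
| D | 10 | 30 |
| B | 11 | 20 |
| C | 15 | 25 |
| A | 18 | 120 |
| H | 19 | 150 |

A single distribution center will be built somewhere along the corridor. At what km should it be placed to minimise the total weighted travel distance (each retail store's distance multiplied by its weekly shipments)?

For a sum of weighted absolute distances on a line, the optimum is the weighted median (not the mean). Total weight W = 399; half-weight = 199.5.
Sort by position and accumulate weight:
  km 2 (G, w=4) → cum 4
  km 3 (F, w=45) → cum 49
  km 7 (E, w=5) → cum 54
  km 10 (D, w=30) → cum 84
  km 11 (B, w=20) → cum 104
  km 15 (C, w=25) → cum 129
  km 18 (A, w=120) → cum 249  ≥ 199.5 → median here
  km 19 (H, w=150) → cum 399
Optimal location: km 18.

x = 18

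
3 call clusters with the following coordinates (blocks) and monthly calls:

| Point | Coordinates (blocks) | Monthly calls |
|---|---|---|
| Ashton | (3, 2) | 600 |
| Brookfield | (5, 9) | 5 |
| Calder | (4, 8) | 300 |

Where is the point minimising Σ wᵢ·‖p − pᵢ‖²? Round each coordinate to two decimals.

(3.34, 4.03)

The minimiser of Σwᵢ‖p−pᵢ‖² is the weighted centroid p* = (Σwᵢpᵢ)/(Σwᵢ).
Σwᵢ = 905.
Σwᵢxᵢ = 600·3 + 5·5 + 300·4 = 3025.
Σwᵢyᵢ = 600·2 + 5·9 + 300·8 = 3645.
x* = 3025/905 = 3.34, y* = 3645/905 = 4.03.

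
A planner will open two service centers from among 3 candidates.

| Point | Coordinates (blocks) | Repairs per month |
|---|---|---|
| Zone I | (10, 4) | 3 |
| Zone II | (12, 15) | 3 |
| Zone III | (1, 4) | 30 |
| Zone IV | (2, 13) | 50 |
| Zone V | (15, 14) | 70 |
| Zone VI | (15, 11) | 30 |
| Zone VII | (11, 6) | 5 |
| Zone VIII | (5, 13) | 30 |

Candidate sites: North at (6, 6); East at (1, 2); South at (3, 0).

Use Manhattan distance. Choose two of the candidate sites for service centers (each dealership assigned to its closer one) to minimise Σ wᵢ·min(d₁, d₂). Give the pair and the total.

Evaluate every pair (each demand assigned to the nearer of the two):
  {North, East}: total = 2548
  {North, South}: total = 2668
  {East, South}: total = 3795
Best pair: {North, East} with total 2548.

{North, East}, total 2548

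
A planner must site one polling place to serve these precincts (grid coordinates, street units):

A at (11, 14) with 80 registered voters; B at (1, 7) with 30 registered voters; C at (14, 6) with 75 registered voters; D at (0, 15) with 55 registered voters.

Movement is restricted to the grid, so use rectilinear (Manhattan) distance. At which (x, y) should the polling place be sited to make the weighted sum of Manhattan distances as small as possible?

Manhattan distance separates: Σwᵢ(|x−xᵢ|+|y−yᵢ|) = Σwᵢ|x−xᵢ| + Σwᵢ|y−yᵢ|, so x and y are optimised independently as 1-D weighted medians.
Total weight W = 240; half = 120.
x-coordinate, sorted with cumulative weight:
  x=0 (D, w=55) cum 55
  x=1 (B, w=30) cum 85
  x=11 (A, w=80) cum 165  ← median
  x=14 (C, w=75) cum 240
⇒ x* = 11
y-coordinate, sorted with cumulative weight:
  y=6 (C, w=75) cum 75
  y=7 (B, w=30) cum 105
  y=14 (A, w=80) cum 185  ← median
  y=15 (D, w=55) cum 240
⇒ y* = 14

(11, 14)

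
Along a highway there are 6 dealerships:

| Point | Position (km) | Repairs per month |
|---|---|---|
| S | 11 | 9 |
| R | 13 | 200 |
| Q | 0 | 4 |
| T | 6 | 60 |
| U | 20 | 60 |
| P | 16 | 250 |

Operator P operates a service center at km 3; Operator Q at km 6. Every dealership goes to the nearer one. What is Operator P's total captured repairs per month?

4

The indifferent point is the midpoint (3+6)/2 = 4.5; dealerships left of it (closer to Operator P at 3) go to Operator P, those right go to Operator Q.
  Q at 0 (w=4) → Operator P
  T at 6 (w=60) → Operator Q
  S at 11 (w=9) → Operator Q
  R at 13 (w=200) → Operator Q
  P at 16 (w=250) → Operator Q
  U at 20 (w=60) → Operator Q
Operator P captures 4; Operator Q captures 579.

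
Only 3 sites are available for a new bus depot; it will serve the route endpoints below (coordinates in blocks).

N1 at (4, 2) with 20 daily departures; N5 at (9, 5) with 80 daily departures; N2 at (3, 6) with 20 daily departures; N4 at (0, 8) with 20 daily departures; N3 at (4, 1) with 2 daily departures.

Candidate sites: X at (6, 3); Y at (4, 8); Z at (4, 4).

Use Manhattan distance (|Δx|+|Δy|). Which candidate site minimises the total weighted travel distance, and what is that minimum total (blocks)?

Total weighted distance at each candidate:
  X (6, 3): total = 808
  Y (4, 8): total = 914
  Z (4, 4): total = 746
Minimum is at Z with total 746 blocks.

Z, total 746 blocks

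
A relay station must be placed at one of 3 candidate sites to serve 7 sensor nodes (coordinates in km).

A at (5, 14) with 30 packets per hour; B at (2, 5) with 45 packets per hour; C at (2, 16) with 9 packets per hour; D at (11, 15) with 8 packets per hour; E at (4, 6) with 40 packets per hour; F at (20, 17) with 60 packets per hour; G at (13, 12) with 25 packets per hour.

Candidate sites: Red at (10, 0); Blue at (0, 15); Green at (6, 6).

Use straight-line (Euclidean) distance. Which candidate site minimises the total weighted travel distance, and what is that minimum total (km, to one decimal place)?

Total weighted distance at each candidate:
  Red (10, 0): total = 2983.8
  Blue (0, 15): total = 2653.5
  Green (6, 6): total = 1985.5
Minimum is at Green with total 1985.5 km.

Green, total 1985.5 km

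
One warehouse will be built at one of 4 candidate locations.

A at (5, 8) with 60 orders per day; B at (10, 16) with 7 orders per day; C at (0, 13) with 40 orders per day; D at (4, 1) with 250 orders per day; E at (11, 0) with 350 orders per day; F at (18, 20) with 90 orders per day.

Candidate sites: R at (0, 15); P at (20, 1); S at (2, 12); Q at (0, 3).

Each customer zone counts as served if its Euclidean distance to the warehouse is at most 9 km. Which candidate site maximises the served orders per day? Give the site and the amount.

Q, covering 310

Coverage radius r = 9 km; a point is covered iff (Δx)²+(Δy)² ≤ 9² = 81.
  R (0, 15): covers {A, C} → 100
  P (20, 1): covers {none} → 0
  S (2, 12): covers {A, B, C} → 107
  Q (0, 3): covers {A, D} → 310
Maximum coverage at Q: 310 orders per day.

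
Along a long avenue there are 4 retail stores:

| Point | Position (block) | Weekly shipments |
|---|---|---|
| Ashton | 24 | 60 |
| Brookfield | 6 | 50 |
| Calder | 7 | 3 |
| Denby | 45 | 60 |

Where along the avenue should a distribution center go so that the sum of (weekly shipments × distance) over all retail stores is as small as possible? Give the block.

x = 24

For a sum of weighted absolute distances on a line, the optimum is the weighted median (not the mean). Total weight W = 173; half-weight = 86.5.
Sort by position and accumulate weight:
  block 6 (Brookfield, w=50) → cum 50
  block 7 (Calder, w=3) → cum 53
  block 24 (Ashton, w=60) → cum 113  ≥ 86.5 → median here
  block 45 (Denby, w=60) → cum 173
Optimal location: block 24.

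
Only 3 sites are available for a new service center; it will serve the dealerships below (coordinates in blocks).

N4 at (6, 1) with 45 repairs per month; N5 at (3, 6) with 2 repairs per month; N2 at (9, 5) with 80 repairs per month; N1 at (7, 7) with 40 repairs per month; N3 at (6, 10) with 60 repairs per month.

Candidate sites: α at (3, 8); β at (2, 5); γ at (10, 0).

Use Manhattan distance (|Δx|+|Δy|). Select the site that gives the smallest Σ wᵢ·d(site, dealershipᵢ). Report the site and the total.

Total weighted distance at each candidate:
  α (3, 8): total = 1674
  β (2, 5): total = 1744
  γ (10, 0): total = 1971
Minimum is at α with total 1674 blocks.

α, total 1674 blocks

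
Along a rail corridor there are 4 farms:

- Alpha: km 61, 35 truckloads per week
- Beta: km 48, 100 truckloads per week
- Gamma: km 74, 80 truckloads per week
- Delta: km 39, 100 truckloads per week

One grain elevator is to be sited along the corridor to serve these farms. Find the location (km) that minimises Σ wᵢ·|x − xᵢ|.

x = 48

For a sum of weighted absolute distances on a line, the optimum is the weighted median (not the mean). Total weight W = 315; half-weight = 157.5.
Sort by position and accumulate weight:
  km 39 (Delta, w=100) → cum 100
  km 48 (Beta, w=100) → cum 200  ≥ 157.5 → median here
  km 61 (Alpha, w=35) → cum 235
  km 74 (Gamma, w=80) → cum 315
Optimal location: km 48.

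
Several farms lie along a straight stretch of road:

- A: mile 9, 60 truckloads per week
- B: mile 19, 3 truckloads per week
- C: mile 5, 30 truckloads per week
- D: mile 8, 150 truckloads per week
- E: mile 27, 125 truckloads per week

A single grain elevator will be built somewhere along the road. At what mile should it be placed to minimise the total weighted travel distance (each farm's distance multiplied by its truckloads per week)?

x = 9

For a sum of weighted absolute distances on a line, the optimum is the weighted median (not the mean). Total weight W = 368; half-weight = 184.
Sort by position and accumulate weight:
  mile 5 (C, w=30) → cum 30
  mile 8 (D, w=150) → cum 180
  mile 9 (A, w=60) → cum 240  ≥ 184 → median here
  mile 19 (B, w=3) → cum 243
  mile 27 (E, w=125) → cum 368
Optimal location: mile 9.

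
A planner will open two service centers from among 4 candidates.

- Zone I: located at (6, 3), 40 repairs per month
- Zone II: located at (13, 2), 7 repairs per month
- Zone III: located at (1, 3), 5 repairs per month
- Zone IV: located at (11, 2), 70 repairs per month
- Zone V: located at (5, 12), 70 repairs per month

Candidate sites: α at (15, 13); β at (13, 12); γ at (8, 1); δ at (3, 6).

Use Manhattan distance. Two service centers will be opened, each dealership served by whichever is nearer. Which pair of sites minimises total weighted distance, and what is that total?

{γ, δ}, total 1067

Evaluate every pair (each demand assigned to the nearer of the two):
  {γ, δ}: total = 1067
  {β, γ}: total = 1087
  {α, γ}: total = 1297
  {β, δ}: total = 1735
  {α, δ}: total = 1756
  {α, β}: total = 2215
Best pair: {γ, δ} with total 1067.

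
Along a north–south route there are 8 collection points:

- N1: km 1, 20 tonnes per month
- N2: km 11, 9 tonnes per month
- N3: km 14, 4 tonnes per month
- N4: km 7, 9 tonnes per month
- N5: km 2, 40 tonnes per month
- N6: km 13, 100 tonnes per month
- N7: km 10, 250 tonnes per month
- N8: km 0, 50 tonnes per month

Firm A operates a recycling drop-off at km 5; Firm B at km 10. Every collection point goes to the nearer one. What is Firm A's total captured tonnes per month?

The indifferent point is the midpoint (5+10)/2 = 7.5; collection points left of it (closer to Firm A at 5) go to Firm A, those right go to Firm B.
  N8 at 0 (w=50) → Firm A
  N1 at 1 (w=20) → Firm A
  N5 at 2 (w=40) → Firm A
  N4 at 7 (w=9) → Firm A
  N7 at 10 (w=250) → Firm B
  N2 at 11 (w=9) → Firm B
  N6 at 13 (w=100) → Firm B
  N3 at 14 (w=4) → Firm B
Firm A captures 119; Firm B captures 363.

119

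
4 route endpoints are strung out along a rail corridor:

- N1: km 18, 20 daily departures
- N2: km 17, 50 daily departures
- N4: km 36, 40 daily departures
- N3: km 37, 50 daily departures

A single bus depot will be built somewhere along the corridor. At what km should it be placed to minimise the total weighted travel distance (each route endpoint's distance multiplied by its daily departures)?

x = 36

For a sum of weighted absolute distances on a line, the optimum is the weighted median (not the mean). Total weight W = 160; half-weight = 80.
Sort by position and accumulate weight:
  km 17 (N2, w=50) → cum 50
  km 18 (N1, w=20) → cum 70
  km 36 (N4, w=40) → cum 110  ≥ 80 → median here
  km 37 (N3, w=50) → cum 160
Optimal location: km 36.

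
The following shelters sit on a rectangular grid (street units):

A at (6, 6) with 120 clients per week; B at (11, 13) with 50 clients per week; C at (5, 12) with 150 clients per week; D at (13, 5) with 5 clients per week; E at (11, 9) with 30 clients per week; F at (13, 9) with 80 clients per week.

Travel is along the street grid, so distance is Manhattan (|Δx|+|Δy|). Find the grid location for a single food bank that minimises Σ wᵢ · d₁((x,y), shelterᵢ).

(6, 9)

Manhattan distance separates: Σwᵢ(|x−xᵢ|+|y−yᵢ|) = Σwᵢ|x−xᵢ| + Σwᵢ|y−yᵢ|, so x and y are optimised independently as 1-D weighted medians.
Total weight W = 435; half = 217.5.
x-coordinate, sorted with cumulative weight:
  x=5 (C, w=150) cum 150
  x=6 (A, w=120) cum 270  ← median
  x=11 (B, w=50) cum 320
  x=11 (E, w=30) cum 350
  x=13 (D, w=5) cum 355
  x=13 (F, w=80) cum 435
⇒ x* = 6
y-coordinate, sorted with cumulative weight:
  y=5 (D, w=5) cum 5
  y=6 (A, w=120) cum 125
  y=9 (E, w=30) cum 155
  y=9 (F, w=80) cum 235  ← median
  y=12 (C, w=150) cum 385
  y=13 (B, w=50) cum 435
⇒ y* = 9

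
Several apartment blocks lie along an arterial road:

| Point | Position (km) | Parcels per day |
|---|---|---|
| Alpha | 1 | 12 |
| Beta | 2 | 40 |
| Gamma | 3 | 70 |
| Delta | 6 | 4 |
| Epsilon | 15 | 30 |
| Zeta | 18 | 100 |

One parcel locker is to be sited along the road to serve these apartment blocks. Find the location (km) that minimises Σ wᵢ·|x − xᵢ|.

x = 15

For a sum of weighted absolute distances on a line, the optimum is the weighted median (not the mean). Total weight W = 256; half-weight = 128.
Sort by position and accumulate weight:
  km 1 (Alpha, w=12) → cum 12
  km 2 (Beta, w=40) → cum 52
  km 3 (Gamma, w=70) → cum 122
  km 6 (Delta, w=4) → cum 126
  km 15 (Epsilon, w=30) → cum 156  ≥ 128 → median here
  km 18 (Zeta, w=100) → cum 256
Optimal location: km 15.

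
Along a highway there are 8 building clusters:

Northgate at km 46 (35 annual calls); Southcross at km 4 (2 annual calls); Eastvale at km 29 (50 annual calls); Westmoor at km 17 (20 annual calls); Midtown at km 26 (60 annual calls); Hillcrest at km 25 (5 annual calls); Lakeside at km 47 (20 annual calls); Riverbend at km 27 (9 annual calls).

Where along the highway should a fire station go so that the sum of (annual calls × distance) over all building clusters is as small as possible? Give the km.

For a sum of weighted absolute distances on a line, the optimum is the weighted median (not the mean). Total weight W = 201; half-weight = 100.5.
Sort by position and accumulate weight:
  km 4 (Southcross, w=2) → cum 2
  km 17 (Westmoor, w=20) → cum 22
  km 25 (Hillcrest, w=5) → cum 27
  km 26 (Midtown, w=60) → cum 87
  km 27 (Riverbend, w=9) → cum 96
  km 29 (Eastvale, w=50) → cum 146  ≥ 100.5 → median here
  km 46 (Northgate, w=35) → cum 181
  km 47 (Lakeside, w=20) → cum 201
Optimal location: km 29.

x = 29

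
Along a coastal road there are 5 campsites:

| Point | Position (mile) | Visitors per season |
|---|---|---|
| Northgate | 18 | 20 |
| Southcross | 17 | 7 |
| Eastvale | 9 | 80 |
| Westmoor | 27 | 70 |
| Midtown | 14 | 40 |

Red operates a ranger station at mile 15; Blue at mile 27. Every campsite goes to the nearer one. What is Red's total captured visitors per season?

The indifferent point is the midpoint (15+27)/2 = 21; campsites left of it (closer to Red at 15) go to Red, those right go to Blue.
  Eastvale at 9 (w=80) → Red
  Midtown at 14 (w=40) → Red
  Southcross at 17 (w=7) → Red
  Northgate at 18 (w=20) → Red
  Westmoor at 27 (w=70) → Blue
Red captures 147; Blue captures 70.

147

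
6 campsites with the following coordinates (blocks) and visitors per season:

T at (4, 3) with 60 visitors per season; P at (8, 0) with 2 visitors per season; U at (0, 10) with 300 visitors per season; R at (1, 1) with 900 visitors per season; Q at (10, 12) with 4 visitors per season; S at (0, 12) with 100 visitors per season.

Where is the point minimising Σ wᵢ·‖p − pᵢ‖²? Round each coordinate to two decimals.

The minimiser of Σwᵢ‖p−pᵢ‖² is the weighted centroid p* = (Σwᵢpᵢ)/(Σwᵢ).
Σwᵢ = 1366.
Σwᵢxᵢ = 60·4 + 2·8 + 300·0 + 900·1 + 4·10 + 100·0 = 1196.
Σwᵢyᵢ = 60·3 + 2·0 + 300·10 + 900·1 + 4·12 + 100·12 = 5328.
x* = 1196/1366 = 0.88, y* = 5328/1366 = 3.90.

(0.88, 3.90)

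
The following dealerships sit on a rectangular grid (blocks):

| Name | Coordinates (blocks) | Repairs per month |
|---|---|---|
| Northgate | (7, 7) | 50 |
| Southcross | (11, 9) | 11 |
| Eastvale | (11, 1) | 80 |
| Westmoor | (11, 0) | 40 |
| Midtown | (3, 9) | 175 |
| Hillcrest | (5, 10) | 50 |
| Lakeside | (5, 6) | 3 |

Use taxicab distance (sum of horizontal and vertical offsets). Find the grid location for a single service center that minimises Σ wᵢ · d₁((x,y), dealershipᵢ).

Manhattan distance separates: Σwᵢ(|x−xᵢ|+|y−yᵢ|) = Σwᵢ|x−xᵢ| + Σwᵢ|y−yᵢ|, so x and y are optimised independently as 1-D weighted medians.
Total weight W = 409; half = 204.5.
x-coordinate, sorted with cumulative weight:
  x=3 (Midtown, w=175) cum 175
  x=5 (Hillcrest, w=50) cum 225  ← median
  x=5 (Lakeside, w=3) cum 228
  x=7 (Northgate, w=50) cum 278
  x=11 (Southcross, w=11) cum 289
  x=11 (Eastvale, w=80) cum 369
  x=11 (Westmoor, w=40) cum 409
⇒ x* = 5
y-coordinate, sorted with cumulative weight:
  y=0 (Westmoor, w=40) cum 40
  y=1 (Eastvale, w=80) cum 120
  y=6 (Lakeside, w=3) cum 123
  y=7 (Northgate, w=50) cum 173
  y=9 (Southcross, w=11) cum 184
  y=9 (Midtown, w=175) cum 359  ← median
  y=10 (Hillcrest, w=50) cum 409
⇒ y* = 9

(5, 9)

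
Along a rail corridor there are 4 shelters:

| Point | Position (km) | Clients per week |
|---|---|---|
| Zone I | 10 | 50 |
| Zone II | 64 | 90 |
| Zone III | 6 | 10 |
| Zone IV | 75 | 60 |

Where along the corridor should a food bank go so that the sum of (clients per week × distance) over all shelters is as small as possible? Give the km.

x = 64

For a sum of weighted absolute distances on a line, the optimum is the weighted median (not the mean). Total weight W = 210; half-weight = 105.
Sort by position and accumulate weight:
  km 6 (Zone III, w=10) → cum 10
  km 10 (Zone I, w=50) → cum 60
  km 64 (Zone II, w=90) → cum 150  ≥ 105 → median here
  km 75 (Zone IV, w=60) → cum 210
Optimal location: km 64.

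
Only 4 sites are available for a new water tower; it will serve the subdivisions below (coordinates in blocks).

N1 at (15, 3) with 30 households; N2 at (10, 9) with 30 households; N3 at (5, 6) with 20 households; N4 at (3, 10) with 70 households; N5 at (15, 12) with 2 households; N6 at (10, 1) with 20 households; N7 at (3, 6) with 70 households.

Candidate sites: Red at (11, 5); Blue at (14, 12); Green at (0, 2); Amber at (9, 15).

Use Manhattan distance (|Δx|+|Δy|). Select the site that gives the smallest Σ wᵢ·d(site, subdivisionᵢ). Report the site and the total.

Total weighted distance at each candidate:
  Red (11, 5): total = 2132
  Blue (14, 12): total = 3212
  Green (0, 2): total = 2700
  Amber (9, 15): total = 3148
Minimum is at Red with total 2132 blocks.

Red, total 2132 blocks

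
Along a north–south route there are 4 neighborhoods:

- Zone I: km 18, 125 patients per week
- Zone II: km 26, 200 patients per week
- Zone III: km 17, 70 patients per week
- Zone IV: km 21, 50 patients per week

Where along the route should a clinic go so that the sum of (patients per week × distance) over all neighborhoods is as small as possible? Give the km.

x = 21

For a sum of weighted absolute distances on a line, the optimum is the weighted median (not the mean). Total weight W = 445; half-weight = 222.5.
Sort by position and accumulate weight:
  km 17 (Zone III, w=70) → cum 70
  km 18 (Zone I, w=125) → cum 195
  km 21 (Zone IV, w=50) → cum 245  ≥ 222.5 → median here
  km 26 (Zone II, w=200) → cum 445
Optimal location: km 21.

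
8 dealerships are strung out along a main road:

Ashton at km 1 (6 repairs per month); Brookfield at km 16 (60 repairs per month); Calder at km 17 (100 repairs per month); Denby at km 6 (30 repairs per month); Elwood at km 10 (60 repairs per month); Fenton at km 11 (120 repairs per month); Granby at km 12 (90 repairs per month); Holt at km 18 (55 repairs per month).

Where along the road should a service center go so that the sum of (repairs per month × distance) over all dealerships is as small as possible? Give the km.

x = 12

For a sum of weighted absolute distances on a line, the optimum is the weighted median (not the mean). Total weight W = 521; half-weight = 260.5.
Sort by position and accumulate weight:
  km 1 (Ashton, w=6) → cum 6
  km 6 (Denby, w=30) → cum 36
  km 10 (Elwood, w=60) → cum 96
  km 11 (Fenton, w=120) → cum 216
  km 12 (Granby, w=90) → cum 306  ≥ 260.5 → median here
  km 16 (Brookfield, w=60) → cum 366
  km 17 (Calder, w=100) → cum 466
  km 18 (Holt, w=55) → cum 521
Optimal location: km 12.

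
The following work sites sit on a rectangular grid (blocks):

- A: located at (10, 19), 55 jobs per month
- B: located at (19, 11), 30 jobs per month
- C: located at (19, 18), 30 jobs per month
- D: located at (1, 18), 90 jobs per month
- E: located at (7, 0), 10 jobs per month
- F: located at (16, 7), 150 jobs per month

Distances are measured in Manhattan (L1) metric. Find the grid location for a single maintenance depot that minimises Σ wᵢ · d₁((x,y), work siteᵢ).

Manhattan distance separates: Σwᵢ(|x−xᵢ|+|y−yᵢ|) = Σwᵢ|x−xᵢ| + Σwᵢ|y−yᵢ|, so x and y are optimised independently as 1-D weighted medians.
Total weight W = 365; half = 182.5.
x-coordinate, sorted with cumulative weight:
  x=1 (D, w=90) cum 90
  x=7 (E, w=10) cum 100
  x=10 (A, w=55) cum 155
  x=16 (F, w=150) cum 305  ← median
  x=19 (B, w=30) cum 335
  x=19 (C, w=30) cum 365
⇒ x* = 16
y-coordinate, sorted with cumulative weight:
  y=0 (E, w=10) cum 10
  y=7 (F, w=150) cum 160
  y=11 (B, w=30) cum 190  ← median
  y=18 (C, w=30) cum 220
  y=18 (D, w=90) cum 310
  y=19 (A, w=55) cum 365
⇒ y* = 11

(16, 11)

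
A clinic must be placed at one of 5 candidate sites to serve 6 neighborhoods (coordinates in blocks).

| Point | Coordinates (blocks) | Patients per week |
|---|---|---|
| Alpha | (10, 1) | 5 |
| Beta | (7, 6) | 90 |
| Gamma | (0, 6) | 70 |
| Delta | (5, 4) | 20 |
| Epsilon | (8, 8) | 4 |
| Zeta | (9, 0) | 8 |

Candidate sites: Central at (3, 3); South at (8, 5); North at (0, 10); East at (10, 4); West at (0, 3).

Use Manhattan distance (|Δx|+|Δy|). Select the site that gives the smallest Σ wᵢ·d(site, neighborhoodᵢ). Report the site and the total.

South, total 980 blocks

Total weighted distance at each candidate:
  Central (3, 3): total = 1267
  South (8, 5): total = 980
  North (0, 10): total = 1777
  East (10, 4): total = 1469
  West (0, 3): total = 1438
Minimum is at South with total 980 blocks.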